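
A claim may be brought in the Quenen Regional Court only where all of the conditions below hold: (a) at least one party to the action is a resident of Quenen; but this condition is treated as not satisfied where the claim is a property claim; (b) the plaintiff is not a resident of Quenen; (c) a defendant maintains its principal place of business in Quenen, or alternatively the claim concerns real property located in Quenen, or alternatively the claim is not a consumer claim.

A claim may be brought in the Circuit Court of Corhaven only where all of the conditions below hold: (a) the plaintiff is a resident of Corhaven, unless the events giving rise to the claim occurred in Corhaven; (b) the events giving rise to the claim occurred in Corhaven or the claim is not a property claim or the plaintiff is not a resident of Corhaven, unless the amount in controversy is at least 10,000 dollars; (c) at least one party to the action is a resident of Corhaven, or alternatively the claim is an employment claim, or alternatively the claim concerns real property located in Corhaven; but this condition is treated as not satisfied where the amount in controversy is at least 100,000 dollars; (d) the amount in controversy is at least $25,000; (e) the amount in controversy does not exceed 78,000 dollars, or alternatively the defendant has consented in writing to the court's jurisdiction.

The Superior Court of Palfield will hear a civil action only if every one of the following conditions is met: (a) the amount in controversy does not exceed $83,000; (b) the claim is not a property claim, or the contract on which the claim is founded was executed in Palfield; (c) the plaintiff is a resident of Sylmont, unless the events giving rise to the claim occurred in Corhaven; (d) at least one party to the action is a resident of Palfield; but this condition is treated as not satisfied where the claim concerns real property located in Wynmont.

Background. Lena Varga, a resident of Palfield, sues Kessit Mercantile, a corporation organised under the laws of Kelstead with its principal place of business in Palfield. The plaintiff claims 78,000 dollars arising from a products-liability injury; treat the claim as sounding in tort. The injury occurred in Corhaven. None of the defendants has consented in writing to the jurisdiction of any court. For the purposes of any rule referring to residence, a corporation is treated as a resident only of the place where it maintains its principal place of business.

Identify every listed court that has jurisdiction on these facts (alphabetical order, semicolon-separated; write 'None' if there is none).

The Quenen Regional Court:
  (a) No party resides in Quenen. Not satisfied.
  (b) The plaintiff resides in Palfield, which is not Quenen. Satisfied.
  (c) The claim is a tort claim, not a consumer claim, which satisfies one of the alternatives. Condition met.
  → At least one condition fails; no jurisdiction.
The Circuit Court of Corhaven:
  (a) The plaintiff resides in Palfield, not Corhaven. However, the operative events occurred in Corhaven, so the 'unless' proviso supplies this condition. Satisfied.
  (b) The operative events occurred in Corhaven, so one alternative holds. Condition met.
  (c) No party resides in Corhaven; the claim is a tort claim, not an employment claim; the claim does not concern real property — every alternative fails. Not met.
  (d) The amount in controversy is 78,000 dollars, which meets the 25,000 dollars floor. Satisfied.
  (e) The amount in controversy is $78,000, within the USD 78,000 ceiling, which satisfies one of the alternatives. Condition met.
  → No jurisdiction.
The Superior Court of Palfield:
  (a) The amount in controversy is $78,000, within the USD 83,000 ceiling. Condition met.
  (b) The claim is a tort claim, not a property claim, so this disjunct is met. Met.
  (c) The plaintiff resides in Palfield, not Sylmont. The proviso rescues it, though: the operative events occurred in Corhaven. Condition met.
  (d) Lena Varga resides in Palfield. The carve-out does not apply: the claim does not concern real property. Condition met.
  → Jurisdiction lies.

the Superior Court of Palfield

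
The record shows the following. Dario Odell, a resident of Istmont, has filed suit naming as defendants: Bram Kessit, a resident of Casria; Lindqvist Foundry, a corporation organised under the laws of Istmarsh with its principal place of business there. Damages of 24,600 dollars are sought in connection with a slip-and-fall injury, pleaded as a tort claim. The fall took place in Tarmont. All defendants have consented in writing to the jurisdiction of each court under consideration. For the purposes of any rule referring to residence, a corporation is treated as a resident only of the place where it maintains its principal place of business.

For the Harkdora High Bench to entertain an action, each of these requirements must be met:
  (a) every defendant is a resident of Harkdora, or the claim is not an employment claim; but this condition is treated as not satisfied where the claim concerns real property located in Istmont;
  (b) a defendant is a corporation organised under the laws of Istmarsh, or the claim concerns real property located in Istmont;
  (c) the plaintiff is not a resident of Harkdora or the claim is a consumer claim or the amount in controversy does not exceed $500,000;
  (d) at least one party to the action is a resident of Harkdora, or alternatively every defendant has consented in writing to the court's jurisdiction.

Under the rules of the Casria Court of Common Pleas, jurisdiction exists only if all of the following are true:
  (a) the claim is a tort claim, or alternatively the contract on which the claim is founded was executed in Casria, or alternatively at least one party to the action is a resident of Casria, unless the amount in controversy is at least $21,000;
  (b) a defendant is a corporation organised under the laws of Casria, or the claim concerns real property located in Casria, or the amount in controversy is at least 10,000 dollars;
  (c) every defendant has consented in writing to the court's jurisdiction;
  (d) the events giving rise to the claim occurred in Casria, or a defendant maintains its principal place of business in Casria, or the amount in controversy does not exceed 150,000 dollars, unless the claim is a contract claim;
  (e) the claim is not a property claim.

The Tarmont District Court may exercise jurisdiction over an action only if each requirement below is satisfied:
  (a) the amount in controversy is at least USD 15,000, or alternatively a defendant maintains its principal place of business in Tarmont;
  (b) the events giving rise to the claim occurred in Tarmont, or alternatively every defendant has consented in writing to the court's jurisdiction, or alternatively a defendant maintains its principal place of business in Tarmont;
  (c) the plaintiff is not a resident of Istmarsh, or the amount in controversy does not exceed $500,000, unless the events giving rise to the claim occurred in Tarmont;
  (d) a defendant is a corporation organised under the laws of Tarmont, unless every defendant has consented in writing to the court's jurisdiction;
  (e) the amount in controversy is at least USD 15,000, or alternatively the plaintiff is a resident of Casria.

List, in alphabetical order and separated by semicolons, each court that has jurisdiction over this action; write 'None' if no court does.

The Harkdora High Bench:
  (a) The claim is a tort claim, not an employment claim, which satisfies one of the alternatives. The exception is not triggered, since the claim does not concern real property. Satisfied.
  (b) Lindqvist Foundry is organised under the laws of Istmarsh, so this disjunct is met. Met.
  (c) The plaintiff resides in Istmont, which is not Harkdora, so this disjunct is met. Satisfied.
  (d) Every defendant has filed written consent, so this disjunct is met. Satisfied.
  → Every requirement is satisfied — jurisdiction.
The Casria Court of Common Pleas:
  (a) The claim is a tort claim, which satisfies one of the alternatives. Met.
  (b) The amount in controversy is USD 24,600, which meets the 10,000 dollars floor, which satisfies one of the alternatives. Condition met.
  (c) Every defendant has filed written consent. Condition met.
  (d) The amount in controversy is 24,600 dollars, within the $150,000 ceiling, so this disjunct is met. Met.
  (e) The claim is a tort claim, not a property claim. Satisfied.
  → All conditions met; jurisdiction exists.
The Tarmont District Court:
  (a) The amount in controversy is 24,600 dollars, which meets the 15,000 dollars floor, which satisfies one of the alternatives. Condition met.
  (b) The operative events occurred in Tarmont, so this disjunct is met. Met.
  (c) The plaintiff resides in Istmont, which is not Istmarsh, so this disjunct is met. Met.
  (d) The corporate defendant(s) are organised in Istmarsh, not Tarmont. The proviso rescues it, though: every defendant has filed written consent. Met.
  (e) The amount in controversy is $24,600, which meets the 15,000 dollars floor, which satisfies one of the alternatives. Condition met.
  → Every requirement is satisfied — jurisdiction.

the Casria Court of Common Pleas; the Harkdora High Bench; the Tarmont District Court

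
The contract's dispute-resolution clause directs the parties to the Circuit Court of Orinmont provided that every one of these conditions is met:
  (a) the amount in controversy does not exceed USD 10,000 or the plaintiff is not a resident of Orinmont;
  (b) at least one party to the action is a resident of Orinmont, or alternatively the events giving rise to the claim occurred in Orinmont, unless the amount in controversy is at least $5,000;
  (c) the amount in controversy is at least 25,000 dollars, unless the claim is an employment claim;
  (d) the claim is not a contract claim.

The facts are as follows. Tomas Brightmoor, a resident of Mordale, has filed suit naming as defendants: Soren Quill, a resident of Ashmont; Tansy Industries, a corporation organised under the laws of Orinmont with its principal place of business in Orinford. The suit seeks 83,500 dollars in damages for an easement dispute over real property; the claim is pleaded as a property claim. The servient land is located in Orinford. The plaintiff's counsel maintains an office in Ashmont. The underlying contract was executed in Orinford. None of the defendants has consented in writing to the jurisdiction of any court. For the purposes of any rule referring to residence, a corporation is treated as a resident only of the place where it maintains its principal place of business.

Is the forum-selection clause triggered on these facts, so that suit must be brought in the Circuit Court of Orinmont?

The Circuit Court of Orinmont:
  (a) The plaintiff resides in Mordale, which is not Orinmont — that alternative is enough. Met.
  (b) No party resides in Orinmont; the operative events occurred in Orinford, not Orinmont — no alternative holds. However, the amount in controversy is $83,500, which meets the $5,000 floor, so the 'unless' proviso supplies this condition. Condition met.
  (c) The amount in controversy is 83,500 dollars, which meets the USD 25,000 floor. Condition met.
  (d) The claim is a property claim, not a contract claim. Condition met.
  → Forum clause is triggered.

Yes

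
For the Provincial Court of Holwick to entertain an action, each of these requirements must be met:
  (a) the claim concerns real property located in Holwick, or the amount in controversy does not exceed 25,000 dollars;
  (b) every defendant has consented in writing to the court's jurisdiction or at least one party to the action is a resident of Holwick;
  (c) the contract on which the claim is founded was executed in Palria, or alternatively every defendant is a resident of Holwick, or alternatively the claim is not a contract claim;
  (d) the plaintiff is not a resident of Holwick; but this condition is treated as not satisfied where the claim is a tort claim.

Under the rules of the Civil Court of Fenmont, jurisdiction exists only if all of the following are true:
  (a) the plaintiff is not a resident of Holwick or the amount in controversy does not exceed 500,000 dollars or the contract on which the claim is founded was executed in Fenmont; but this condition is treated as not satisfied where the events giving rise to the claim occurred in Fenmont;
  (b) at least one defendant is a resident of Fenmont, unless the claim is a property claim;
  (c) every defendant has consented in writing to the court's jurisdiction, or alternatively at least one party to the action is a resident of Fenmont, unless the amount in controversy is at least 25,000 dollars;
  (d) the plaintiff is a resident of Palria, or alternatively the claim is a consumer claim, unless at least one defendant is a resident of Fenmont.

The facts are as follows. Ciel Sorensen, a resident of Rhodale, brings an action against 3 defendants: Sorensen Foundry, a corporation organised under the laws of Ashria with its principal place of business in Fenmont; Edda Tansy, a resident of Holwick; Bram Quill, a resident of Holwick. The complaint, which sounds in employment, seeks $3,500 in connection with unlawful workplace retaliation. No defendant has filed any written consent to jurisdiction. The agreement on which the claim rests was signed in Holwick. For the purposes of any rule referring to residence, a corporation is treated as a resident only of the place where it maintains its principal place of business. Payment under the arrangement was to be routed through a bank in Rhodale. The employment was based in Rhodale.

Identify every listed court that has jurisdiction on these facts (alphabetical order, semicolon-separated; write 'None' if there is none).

the Civil Court of Fenmont; the Provincial Court of Holwick

The Provincial Court of Holwick:
  (a) The amount in controversy is 3,500 dollars, within the $25,000 ceiling, so this disjunct is met. Satisfied.
  (b) Edda Tansy resides in Holwick — that alternative is enough. Condition met.
  (c) The claim is an employment claim, not a contract claim, so one alternative holds. Condition met.
  (d) The plaintiff resides in Rhodale, which is not Holwick. And the carve-out is inapplicable — the claim is an employment claim, not a tort claim. Satisfied.
  → Jurisdiction lies.
The Civil Court of Fenmont:
  (a) The plaintiff resides in Rhodale, which is not Holwick, which satisfies one of the alternatives. The carve-out does not apply: the operative events occurred in Rhodale, not Fenmont. Condition met.
  (b) Sorensen Foundry resides in Fenmont. Condition met.
  (c) Sorensen Foundry resides in Fenmont, so this disjunct is met. Met.
  (d) The plaintiff resides in Rhodale, not Palria; the claim is an employment claim, not a consumer claim — every alternative fails. But Sorensen Foundry resides in Fenmont, and the 'unless' clause therefore excuses the requirement. Satisfied.
  → Every requirement is satisfied — jurisdiction.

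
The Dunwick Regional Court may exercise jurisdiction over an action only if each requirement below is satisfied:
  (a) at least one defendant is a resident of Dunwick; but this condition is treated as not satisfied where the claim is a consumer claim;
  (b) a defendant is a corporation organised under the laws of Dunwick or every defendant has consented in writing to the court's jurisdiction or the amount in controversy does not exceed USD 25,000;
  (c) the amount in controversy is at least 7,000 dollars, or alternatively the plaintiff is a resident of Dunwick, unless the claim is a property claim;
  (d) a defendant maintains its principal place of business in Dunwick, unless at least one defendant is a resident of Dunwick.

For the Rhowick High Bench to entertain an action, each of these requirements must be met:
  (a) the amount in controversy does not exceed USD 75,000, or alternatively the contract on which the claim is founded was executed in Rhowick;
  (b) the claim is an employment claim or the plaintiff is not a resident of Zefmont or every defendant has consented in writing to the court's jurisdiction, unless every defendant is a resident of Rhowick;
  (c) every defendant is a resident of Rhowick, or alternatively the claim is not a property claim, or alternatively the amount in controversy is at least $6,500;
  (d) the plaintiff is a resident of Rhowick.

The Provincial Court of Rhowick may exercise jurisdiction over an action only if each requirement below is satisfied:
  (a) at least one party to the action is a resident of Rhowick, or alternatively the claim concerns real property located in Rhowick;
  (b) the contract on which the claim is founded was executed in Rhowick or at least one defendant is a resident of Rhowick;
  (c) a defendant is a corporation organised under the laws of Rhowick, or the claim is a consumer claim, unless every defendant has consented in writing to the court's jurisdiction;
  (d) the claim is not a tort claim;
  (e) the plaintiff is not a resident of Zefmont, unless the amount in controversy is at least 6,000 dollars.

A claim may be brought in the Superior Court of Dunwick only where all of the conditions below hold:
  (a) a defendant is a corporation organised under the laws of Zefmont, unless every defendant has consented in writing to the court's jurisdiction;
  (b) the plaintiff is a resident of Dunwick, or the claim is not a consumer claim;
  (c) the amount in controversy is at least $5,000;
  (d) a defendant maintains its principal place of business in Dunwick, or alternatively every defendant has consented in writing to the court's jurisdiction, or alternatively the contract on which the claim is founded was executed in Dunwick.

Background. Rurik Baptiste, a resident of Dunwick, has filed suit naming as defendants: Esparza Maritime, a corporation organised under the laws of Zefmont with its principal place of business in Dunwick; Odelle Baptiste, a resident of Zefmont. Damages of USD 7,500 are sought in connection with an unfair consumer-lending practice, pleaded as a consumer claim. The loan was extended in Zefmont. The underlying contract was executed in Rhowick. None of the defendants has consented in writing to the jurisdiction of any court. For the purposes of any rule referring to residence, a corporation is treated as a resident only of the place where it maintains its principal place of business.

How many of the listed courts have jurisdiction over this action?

The Dunwick Regional Court:
  (a) Esparza Maritime resides in Dunwick. But the carve-out bites: the claim is a consumer claim. Not satisfied.
  (b) The amount in controversy is $7,500, within the $25,000 ceiling, so this disjunct is met. Met.
  (c) The amount in controversy is $7,500, which meets the 7,000 dollars floor, which satisfies one of the alternatives. Condition met.
  (d) Esparza Maritime has its principal place of business in Dunwick. Met.
  → The court lacks jurisdiction.
The Rhowick High Bench:
  (a) The amount in controversy is USD 7,500, within the USD 75,000 ceiling — that alternative is enough. Satisfied.
  (b) The plaintiff resides in Dunwick, which is not Zefmont, so one alternative holds. Met.
  (c) The claim is a consumer claim, not a property claim, so this disjunct is met. Met.
  (d) The plaintiff resides in Dunwick, not Rhowick. Fails.
  → Not every requirement is met — no jurisdiction.
The Provincial Court of Rhowick:
  (a) No party resides in Rhowick; the claim does not concern real property — every alternative fails. Fails.
  (b) The contract was executed in Rhowick — that alternative is enough. Condition met.
  (c) The claim is a consumer claim, which satisfies one of the alternatives. Condition met.
  (d) The claim is a consumer claim, not a tort claim. Satisfied.
  (e) The plaintiff resides in Dunwick, which is not Zefmont. Satisfied.
  → No jurisdiction.
The Superior Court of Dunwick:
  (a) Esparza Maritime is organised under the laws of Zefmont. Condition met.
  (b) The plaintiff resides in Dunwick, so one alternative holds. Condition met.
  (c) The amount in controversy is $7,500, which meets the 5,000 dollars floor. Condition met.
  (d) Esparza Maritime has its principal place of business in Dunwick, so this disjunct is met. Satisfied.
  → Every requirement is satisfied — jurisdiction.
Courts with jurisdiction: the Superior Court of Dunwick — 1 in total.

1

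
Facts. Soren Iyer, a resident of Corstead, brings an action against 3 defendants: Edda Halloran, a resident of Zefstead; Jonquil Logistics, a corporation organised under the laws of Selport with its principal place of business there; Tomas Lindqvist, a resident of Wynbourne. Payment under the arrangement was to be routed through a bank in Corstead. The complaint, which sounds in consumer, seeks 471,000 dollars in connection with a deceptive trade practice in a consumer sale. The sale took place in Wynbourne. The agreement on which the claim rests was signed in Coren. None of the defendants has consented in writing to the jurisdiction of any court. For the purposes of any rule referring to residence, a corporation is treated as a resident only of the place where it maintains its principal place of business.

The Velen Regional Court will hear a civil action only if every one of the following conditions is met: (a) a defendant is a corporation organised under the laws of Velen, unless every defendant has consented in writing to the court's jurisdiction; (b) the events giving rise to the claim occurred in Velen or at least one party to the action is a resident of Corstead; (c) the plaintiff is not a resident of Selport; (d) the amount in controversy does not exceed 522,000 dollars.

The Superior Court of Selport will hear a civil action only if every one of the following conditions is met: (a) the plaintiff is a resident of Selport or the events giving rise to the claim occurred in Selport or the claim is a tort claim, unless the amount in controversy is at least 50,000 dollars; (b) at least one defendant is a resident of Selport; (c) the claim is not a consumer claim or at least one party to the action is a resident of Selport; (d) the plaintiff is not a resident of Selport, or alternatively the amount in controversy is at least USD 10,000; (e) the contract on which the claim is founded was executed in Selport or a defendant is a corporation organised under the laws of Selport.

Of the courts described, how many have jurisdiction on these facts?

1

The Velen Regional Court:
  (a) The corporate defendant(s) are organised in Selport, not Velen. Nor does the 'unless' clause help: no such written consent has been filed. Not met.
  (b) Soren Iyer resides in Corstead, which satisfies one of the alternatives. Condition met.
  (c) The plaintiff resides in Corstead, which is not Selport. Condition met.
  (d) The amount in controversy is USD 471,000, within the USD 522,000 ceiling. Met.
  → No jurisdiction.
The Superior Court of Selport:
  (a) The plaintiff resides in Corstead, not Selport; the operative events occurred in Wynbourne, not Selport; the claim is a consumer claim, not a tort claim — every alternative fails. The proviso rescues it, though: the amount in controversy is USD 471,000, which meets the USD 50,000 floor. Satisfied.
  (b) Jonquil Logistics resides in Selport. Met.
  (c) Jonquil Logistics resides in Selport — that alternative is enough. Satisfied.
  (d) The plaintiff resides in Corstead, which is not Selport, so this disjunct is met. Satisfied.
  (e) Jonquil Logistics is organised under the laws of Selport, so one alternative holds. Satisfied.
  → Jurisdiction lies.
Courts with jurisdiction: the Superior Court of Selport — 1 in total.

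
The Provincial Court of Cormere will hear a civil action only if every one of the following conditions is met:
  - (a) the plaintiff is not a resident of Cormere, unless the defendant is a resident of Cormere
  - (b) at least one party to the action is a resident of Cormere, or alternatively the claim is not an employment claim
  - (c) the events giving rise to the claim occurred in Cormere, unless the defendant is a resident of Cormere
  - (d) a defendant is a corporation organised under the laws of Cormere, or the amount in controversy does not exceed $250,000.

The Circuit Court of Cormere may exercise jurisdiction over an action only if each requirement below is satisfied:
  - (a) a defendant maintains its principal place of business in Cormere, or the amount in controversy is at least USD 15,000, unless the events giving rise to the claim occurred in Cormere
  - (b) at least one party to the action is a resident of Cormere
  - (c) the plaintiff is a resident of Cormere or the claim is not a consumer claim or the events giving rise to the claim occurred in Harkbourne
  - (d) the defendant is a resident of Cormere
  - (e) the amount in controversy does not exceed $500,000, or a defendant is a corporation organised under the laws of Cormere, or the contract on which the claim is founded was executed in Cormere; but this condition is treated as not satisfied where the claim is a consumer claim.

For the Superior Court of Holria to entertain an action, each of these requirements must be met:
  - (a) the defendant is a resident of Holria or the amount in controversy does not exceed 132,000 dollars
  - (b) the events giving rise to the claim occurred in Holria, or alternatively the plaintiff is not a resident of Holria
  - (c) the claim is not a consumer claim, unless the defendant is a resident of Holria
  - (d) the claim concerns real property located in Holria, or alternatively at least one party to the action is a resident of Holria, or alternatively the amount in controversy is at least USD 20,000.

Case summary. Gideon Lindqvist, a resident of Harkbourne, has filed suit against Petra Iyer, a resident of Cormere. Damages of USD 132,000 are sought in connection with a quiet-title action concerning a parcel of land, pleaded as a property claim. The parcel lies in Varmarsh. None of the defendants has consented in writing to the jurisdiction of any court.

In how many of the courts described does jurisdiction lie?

3

The Provincial Court of Cormere:
  (a) The plaintiff resides in Harkbourne, which is not Cormere. Satisfied.
  (b) Petra Iyer resides in Cormere, which satisfies one of the alternatives. Met.
  (c) The operative events occurred in Varmarsh, not Cormere. The proviso rescues it, though: the defendant resides in Cormere. Met.
  (d) The amount in controversy is $132,000, within the 250,000 dollars ceiling, which satisfies one of the alternatives. Satisfied.
  → Every requirement is satisfied — jurisdiction.
The Circuit Court of Cormere:
  (a) The amount in controversy is USD 132,000, which meets the 15,000 dollars floor — that alternative is enough. Met.
  (b) Petra Iyer resides in Cormere. Met.
  (c) The claim is a property claim, not a consumer claim, so this disjunct is met. Satisfied.
  (d) The defendant resides in Cormere. Condition met.
  (e) The amount in controversy is 132,000 dollars, within the USD 500,000 ceiling — that alternative is enough. And the carve-out is inapplicable — the claim is a property claim, not a consumer claim. Met.
  → Every requirement is satisfied — jurisdiction.
The Superior Court of Holria:
  (a) The amount in controversy is $132,000, within the $132,000 ceiling, so one alternative holds. Satisfied.
  (b) The plaintiff resides in Harkbourne, which is not Holria, so this disjunct is met. Satisfied.
  (c) The claim is a property claim, not a consumer claim. Satisfied.
  (d) The amount in controversy is USD 132,000, which meets the $20,000 floor, which satisfies one of the alternatives. Satisfied.
  → All conditions met; jurisdiction exists.
Courts with jurisdiction: the Provincial Court of Cormere, the Circuit Court of Cormere, the Superior Court of Holria — 3 in total.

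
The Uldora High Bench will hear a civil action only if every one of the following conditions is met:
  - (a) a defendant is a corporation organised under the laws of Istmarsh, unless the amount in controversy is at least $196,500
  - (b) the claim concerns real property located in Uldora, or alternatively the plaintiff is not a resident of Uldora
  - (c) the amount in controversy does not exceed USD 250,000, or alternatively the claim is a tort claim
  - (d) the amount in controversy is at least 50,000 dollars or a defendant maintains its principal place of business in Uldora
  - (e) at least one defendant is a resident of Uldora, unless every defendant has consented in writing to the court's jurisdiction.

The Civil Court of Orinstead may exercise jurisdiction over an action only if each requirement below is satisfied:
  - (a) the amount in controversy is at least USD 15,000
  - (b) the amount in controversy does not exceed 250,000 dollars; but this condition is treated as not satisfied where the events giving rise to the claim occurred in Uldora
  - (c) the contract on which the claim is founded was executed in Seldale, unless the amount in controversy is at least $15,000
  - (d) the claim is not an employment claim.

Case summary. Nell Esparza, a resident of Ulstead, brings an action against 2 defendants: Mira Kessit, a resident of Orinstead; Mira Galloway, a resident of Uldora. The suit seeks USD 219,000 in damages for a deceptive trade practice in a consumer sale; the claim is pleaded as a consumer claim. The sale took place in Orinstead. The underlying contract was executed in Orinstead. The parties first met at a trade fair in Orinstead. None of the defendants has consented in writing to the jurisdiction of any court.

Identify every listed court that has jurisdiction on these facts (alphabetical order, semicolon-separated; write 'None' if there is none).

The Uldora High Bench:
  (a) No defendant is a corporation. But the amount in controversy is USD 219,000, which meets the USD 196,500 floor, and the 'unless' clause therefore excuses the requirement. Condition met.
  (b) The plaintiff resides in Ulstead, which is not Uldora, which satisfies one of the alternatives. Met.
  (c) The amount in controversy is $219,000, within the USD 250,000 ceiling, so one alternative holds. Met.
  (d) The amount in controversy is USD 219,000, which meets the USD 50,000 floor, so this disjunct is met. Satisfied.
  (e) Mira Galloway resides in Uldora. Satisfied.
  → All conditions met; jurisdiction exists.
The Civil Court of Orinstead:
  (a) The amount in controversy is $219,000, which meets the USD 15,000 floor. Met.
  (b) The amount in controversy is USD 219,000, within the 250,000 dollars ceiling. And the carve-out is inapplicable — the operative events occurred in Orinstead, not Uldora. Satisfied.
  (c) The contract was executed in Orinstead, not Seldale. The proviso rescues it, though: the amount in controversy is 219,000 dollars, which meets the USD 15,000 floor. Satisfied.
  (d) The claim is a consumer claim, not an employment claim. Condition met.
  → Jurisdiction lies.

the Civil Court of Orinstead; the Uldora High Bench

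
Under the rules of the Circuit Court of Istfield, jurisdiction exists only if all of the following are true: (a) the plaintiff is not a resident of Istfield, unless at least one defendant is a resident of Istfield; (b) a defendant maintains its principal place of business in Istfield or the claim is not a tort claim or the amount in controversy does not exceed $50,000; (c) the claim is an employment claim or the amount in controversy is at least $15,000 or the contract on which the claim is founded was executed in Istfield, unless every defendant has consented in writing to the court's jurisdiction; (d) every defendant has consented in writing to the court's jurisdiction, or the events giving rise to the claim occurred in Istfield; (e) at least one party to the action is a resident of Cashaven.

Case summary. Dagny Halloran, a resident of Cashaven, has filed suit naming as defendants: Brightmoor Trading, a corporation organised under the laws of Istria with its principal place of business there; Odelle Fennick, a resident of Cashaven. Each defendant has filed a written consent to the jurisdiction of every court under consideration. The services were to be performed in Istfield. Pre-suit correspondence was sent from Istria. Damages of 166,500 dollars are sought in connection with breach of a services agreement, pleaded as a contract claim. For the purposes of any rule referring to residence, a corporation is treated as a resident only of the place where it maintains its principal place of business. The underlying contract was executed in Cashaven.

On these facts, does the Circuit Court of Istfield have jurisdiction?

Yes

The Circuit Court of Istfield:
  (a) The plaintiff resides in Cashaven, which is not Istfield. Met.
  (b) The claim is a contract claim, not a tort claim, which satisfies one of the alternatives. Condition met.
  (c) The amount in controversy is USD 166,500, which meets the $15,000 floor, so one alternative holds. Satisfied.
  (d) Every defendant has filed written consent, so this disjunct is met. Condition met.
  (e) Dagny Halloran resides in Cashaven. Condition met.
  → All conditions met; jurisdiction exists.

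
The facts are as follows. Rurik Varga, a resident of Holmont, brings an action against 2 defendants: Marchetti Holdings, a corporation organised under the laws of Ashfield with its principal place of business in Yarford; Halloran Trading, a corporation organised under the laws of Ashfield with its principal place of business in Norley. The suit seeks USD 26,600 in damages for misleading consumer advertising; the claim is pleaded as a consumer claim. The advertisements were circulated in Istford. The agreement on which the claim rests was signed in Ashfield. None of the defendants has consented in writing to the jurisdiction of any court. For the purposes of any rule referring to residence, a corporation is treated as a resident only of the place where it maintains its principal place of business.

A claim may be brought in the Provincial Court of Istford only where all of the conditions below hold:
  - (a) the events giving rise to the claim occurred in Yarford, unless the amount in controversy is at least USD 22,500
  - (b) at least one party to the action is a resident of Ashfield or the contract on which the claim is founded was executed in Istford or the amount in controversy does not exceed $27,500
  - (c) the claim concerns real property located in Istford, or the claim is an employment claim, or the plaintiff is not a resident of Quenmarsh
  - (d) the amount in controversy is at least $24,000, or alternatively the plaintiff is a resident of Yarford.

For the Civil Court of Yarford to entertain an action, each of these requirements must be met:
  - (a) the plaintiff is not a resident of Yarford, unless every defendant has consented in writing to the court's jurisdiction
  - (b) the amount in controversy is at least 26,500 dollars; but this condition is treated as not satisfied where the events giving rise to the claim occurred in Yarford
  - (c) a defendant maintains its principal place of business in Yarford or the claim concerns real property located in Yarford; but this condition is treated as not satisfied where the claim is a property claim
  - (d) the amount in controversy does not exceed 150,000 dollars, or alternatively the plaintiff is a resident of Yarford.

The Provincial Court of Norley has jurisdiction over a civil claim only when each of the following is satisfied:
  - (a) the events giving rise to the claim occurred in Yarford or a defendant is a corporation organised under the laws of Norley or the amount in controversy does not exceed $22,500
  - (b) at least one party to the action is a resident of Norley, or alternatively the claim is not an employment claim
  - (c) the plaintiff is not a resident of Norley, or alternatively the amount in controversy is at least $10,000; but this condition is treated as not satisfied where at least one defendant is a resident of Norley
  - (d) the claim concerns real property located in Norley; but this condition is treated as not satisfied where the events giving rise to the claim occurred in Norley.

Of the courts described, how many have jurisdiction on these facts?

The Provincial Court of Istford:
  (a) The operative events occurred in Istford, not Yarford. But the amount in controversy is USD 26,600, which meets the USD 22,500 floor, and the 'unless' clause therefore excuses the requirement. Condition met.
  (b) The amount in controversy is $26,600, within the $27,500 ceiling, so this disjunct is met. Condition met.
  (c) The plaintiff resides in Holmont, which is not Quenmarsh, which satisfies one of the alternatives. Met.
  (d) The amount in controversy is 26,600 dollars, which meets the USD 24,000 floor, so this disjunct is met. Met.
  → The court has jurisdiction.
The Civil Court of Yarford:
  (a) The plaintiff resides in Holmont, which is not Yarford. Condition met.
  (b) The amount in controversy is USD 26,600, which meets the 26,500 dollars floor. The carve-out does not apply: the operative events occurred in Istford, not Yarford. Met.
  (c) Marchetti Holdings has its principal place of business in Yarford, so this disjunct is met. The exception is not triggered, since the claim is a consumer claim, not a property claim. Satisfied.
  (d) The amount in controversy is $26,600, within the 150,000 dollars ceiling, which satisfies one of the alternatives. Satisfied.
  → The court has jurisdiction.
The Provincial Court of Norley:
  (a) The operative events occurred in Istford, not Yarford; the corporate defendant(s) are organised in Ashfield, not Norley; the amount in controversy is $26,600, above the USD 22,500 ceiling — none of the alternatives is met. Fails.
  (b) Halloran Trading resides in Norley, so one alternative holds. Satisfied.
  (c) The plaintiff resides in Holmont, which is not Norley, so this disjunct is met. But the carve-out bites: Halloran Trading resides in Norley. Fails.
  (d) The claim does not concern real property. Condition not met.
  → The court lacks jurisdiction.
Courts with jurisdiction: the Provincial Court of Istford, the Civil Court of Yarford — 2 in total.

2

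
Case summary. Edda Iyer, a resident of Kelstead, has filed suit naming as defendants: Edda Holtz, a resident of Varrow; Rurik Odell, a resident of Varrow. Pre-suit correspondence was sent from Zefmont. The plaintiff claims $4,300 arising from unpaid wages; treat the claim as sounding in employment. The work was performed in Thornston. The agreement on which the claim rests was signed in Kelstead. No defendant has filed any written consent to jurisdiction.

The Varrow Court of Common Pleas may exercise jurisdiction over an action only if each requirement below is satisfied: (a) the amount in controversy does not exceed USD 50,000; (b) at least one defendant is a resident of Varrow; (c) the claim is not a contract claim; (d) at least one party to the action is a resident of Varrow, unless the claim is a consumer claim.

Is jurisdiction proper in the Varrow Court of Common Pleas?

Yes

The Varrow Court of Common Pleas:
  (a) The amount in controversy is $4,300, within the 50,000 dollars ceiling. Condition met.
  (b) Edda Holtz resides in Varrow. Satisfied.
  (c) The claim is an employment claim, not a contract claim. Satisfied.
  (d) Edda Holtz resides in Varrow. Met.
  → Every requirement is satisfied — jurisdiction.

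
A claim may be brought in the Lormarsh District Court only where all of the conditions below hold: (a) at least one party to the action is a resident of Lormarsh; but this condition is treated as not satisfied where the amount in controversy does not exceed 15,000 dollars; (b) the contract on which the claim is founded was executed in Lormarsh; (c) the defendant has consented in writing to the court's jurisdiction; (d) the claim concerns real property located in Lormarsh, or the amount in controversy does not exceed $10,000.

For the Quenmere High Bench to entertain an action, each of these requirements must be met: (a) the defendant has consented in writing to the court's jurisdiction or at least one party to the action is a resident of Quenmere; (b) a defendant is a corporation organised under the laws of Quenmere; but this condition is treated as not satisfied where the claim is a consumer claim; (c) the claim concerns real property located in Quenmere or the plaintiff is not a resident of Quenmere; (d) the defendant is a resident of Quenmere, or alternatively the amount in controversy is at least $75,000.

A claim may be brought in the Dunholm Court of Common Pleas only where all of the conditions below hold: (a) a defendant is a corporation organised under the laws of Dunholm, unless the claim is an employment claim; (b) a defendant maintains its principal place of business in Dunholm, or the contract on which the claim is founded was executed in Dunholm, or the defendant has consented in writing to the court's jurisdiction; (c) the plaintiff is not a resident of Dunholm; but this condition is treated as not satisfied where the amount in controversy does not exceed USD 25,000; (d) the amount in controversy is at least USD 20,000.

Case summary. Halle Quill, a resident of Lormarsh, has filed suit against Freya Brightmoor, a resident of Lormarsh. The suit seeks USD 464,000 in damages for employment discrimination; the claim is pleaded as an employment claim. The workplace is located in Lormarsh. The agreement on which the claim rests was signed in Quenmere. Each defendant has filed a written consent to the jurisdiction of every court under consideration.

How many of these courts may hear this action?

The Lormarsh District Court:
  (a) Halle Quill resides in Lormarsh. The carve-out does not apply: the amount in controversy is USD 464,000, above the $15,000 ceiling. Satisfied.
  (b) The contract was executed in Quenmere, not Lormarsh. Not met.
  (c) Every defendant has filed written consent. Satisfied.
  (d) The claim does not concern real property; the amount in controversy is USD 464,000, above the USD 10,000 ceiling — every alternative fails. Condition not met.
  → No jurisdiction.
The Quenmere High Bench:
  (a) Every defendant has filed written consent — that alternative is enough. Met.
  (b) No defendant is a corporation. Condition not met.
  (c) The plaintiff resides in Lormarsh, which is not Quenmere, so this disjunct is met. Condition met.
  (d) The amount in controversy is USD 464,000, which meets the USD 75,000 floor, which satisfies one of the alternatives. Satisfied.
  → At least one condition fails; no jurisdiction.
The Dunholm Court of Common Pleas:
  (a) No defendant is a corporation. The proviso rescues it, though: the claim is an employment claim. Met.
  (b) Every defendant has filed written consent, which satisfies one of the alternatives. Satisfied.
  (c) The plaintiff resides in Lormarsh, which is not Dunholm. The exception is not triggered, since the amount in controversy is $464,000, above the USD 25,000 ceiling. Satisfied.
  (d) The amount in controversy is 464,000 dollars, which meets the 20,000 dollars floor. Satisfied.
  → Every requirement is satisfied — jurisdiction.
Courts with jurisdiction: the Dunholm Court of Common Pleas — 1 in total.

1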